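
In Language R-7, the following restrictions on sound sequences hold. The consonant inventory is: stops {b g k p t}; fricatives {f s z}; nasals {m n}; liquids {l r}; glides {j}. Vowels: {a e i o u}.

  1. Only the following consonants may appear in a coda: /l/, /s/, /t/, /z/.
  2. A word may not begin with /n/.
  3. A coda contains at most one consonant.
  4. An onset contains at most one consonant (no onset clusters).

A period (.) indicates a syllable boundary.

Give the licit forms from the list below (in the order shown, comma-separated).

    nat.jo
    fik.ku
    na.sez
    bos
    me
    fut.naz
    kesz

bos, me, fut.naz

nat.jo — violates constraint 2: word begins with /n/ → illicit
fik.ku — violates constraint 1: syllable 1 coda contains /k/, which is not a licensed coda consonant → illicit
na.sez — violates constraint 2: word begins with /n/ → illicit
bos — σ1 onset /b/, coda /s/ ok → licit
me — σ1 onset /m/, coda /∅/ ok → licit
fut.naz — σ1 onset /f/, coda /t/ ok; σ2 onset /n/, coda /z/ ok → licit
kesz — violates constraint 3: syllable 1 coda /sz/ has 2 consonants (> 1) → illicit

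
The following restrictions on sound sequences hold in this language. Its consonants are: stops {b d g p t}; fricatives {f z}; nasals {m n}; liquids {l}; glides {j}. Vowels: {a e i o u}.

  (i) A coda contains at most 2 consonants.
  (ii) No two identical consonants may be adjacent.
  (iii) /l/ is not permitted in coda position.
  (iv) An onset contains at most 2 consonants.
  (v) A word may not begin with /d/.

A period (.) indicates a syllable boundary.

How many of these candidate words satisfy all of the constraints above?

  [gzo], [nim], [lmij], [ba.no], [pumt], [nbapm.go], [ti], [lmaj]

8

[gzo] — σ1 onset /gz/ (2C), coda /∅/ ok → well-formed
[nim] — σ1 onset /n/, coda /m/ ok → well-formed
[lmij] — σ1 onset /lm/ (2C), coda /j/ ok → well-formed
[ba.no] — σ1 onset /b/, coda /∅/ ok; σ2 onset /n/, coda /∅/ ok → well-formed
[pumt] — σ1 onset /p/, coda /mt/ (2C) ok → well-formed
[nbapm.go] — σ1 onset /nb/ (2C), coda /pm/ (2C) ok; σ2 onset /g/, coda /∅/ ok → well-formed
[ti] — σ1 onset /t/, coda /∅/ ok → well-formed
[lmaj] — σ1 onset /lm/ (2C), coda /j/ ok → well-formed
Well-formed: [gzo], [nim], [lmij], [ba.no], [pumt], [nbapm.go], [ti], [lmaj] → 8.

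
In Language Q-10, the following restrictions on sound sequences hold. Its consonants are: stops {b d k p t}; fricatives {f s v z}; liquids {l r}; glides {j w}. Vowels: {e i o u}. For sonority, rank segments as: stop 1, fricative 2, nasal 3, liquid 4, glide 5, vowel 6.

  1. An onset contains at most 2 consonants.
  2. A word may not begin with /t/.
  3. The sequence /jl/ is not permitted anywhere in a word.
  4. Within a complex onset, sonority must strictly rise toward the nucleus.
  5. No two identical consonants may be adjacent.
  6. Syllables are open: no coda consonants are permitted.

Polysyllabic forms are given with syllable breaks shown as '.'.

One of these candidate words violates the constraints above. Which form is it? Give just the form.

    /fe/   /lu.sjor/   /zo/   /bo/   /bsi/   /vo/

/fe/ — σ1 onset /f/, coda /∅/ ok → licit
/lu.sjor/ — violates constraint 6: syllable 2 coda /r/ has 1 consonant (> 0) → illicit
/zo/ — σ1 onset /z/, coda /∅/ ok → licit
/bo/ — σ1 onset /b/, coda /∅/ ok → licit
/bsi/ — σ1 onset /bs/ (1→2 rises), coda /∅/ ok → licit
/vo/ — σ1 onset /v/, coda /∅/ ok → licit

/lu.sjor/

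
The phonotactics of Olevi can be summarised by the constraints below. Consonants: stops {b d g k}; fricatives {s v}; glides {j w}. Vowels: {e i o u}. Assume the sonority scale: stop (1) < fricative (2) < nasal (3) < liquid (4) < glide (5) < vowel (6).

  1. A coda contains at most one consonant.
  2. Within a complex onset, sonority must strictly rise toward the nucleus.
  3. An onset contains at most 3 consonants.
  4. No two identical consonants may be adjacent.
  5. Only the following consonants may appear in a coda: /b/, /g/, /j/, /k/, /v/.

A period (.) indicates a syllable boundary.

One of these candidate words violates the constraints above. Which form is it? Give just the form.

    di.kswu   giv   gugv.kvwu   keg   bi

gugv.kvwu

di.kswu — σ1 onset /d/, coda /∅/ ok; σ2 onset /ksw/ (1→2→5 rises), coda /∅/ ok → well-formed
giv — σ1 onset /g/, coda /v/ ok → well-formed
gugv.kvwu — violates constraint 1: syllable 1 coda /gv/ has 2 consonants (> 1) → ill-formed
keg — σ1 onset /k/, coda /g/ ok → well-formed
bi — σ1 onset /b/, coda /∅/ ok → well-formed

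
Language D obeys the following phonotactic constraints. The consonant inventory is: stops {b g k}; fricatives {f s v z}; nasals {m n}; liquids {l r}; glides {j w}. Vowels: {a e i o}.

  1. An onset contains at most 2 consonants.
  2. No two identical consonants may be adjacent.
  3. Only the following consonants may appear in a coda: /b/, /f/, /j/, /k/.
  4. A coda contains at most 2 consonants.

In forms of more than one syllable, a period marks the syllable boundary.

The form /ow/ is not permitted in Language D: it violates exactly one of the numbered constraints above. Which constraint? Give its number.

/ow/: syllable 1 coda contains /w/, which is not a licensed coda consonant.
This is a violation of constraint 3: "Only the following consonants may appear in a coda: /b/, /f/, /j/, /k/."
The remaining constraints (1, 2, 4) are satisfied.

3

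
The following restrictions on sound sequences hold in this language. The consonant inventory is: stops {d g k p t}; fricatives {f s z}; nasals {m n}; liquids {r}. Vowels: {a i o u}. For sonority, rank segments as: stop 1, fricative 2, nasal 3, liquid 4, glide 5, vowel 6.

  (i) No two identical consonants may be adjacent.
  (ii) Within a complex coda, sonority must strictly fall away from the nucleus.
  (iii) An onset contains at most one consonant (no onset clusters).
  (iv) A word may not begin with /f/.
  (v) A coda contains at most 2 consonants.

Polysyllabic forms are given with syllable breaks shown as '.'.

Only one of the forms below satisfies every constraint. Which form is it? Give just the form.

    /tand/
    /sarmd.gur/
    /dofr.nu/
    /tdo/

/tand/

/tand/ — σ1 onset /t/, coda /nd/ (3→1 falls) ok → phonotactically legal
/sarmd.gur/ — violates constraint (v): syllable 1 coda /rmd/ has 3 consonants (> 2) → phonotactically illegal
/dofr.nu/ — violates constraint (ii): syllable 1 coda /fr/: /f/ (fricative, 2) → /r/ (liquid, 4) does not fall → phonotactically illegal
/tdo/ — violates constraint (iii): syllable 1 onset /td/ has 2 consonants (> 1) → phonotactically illegal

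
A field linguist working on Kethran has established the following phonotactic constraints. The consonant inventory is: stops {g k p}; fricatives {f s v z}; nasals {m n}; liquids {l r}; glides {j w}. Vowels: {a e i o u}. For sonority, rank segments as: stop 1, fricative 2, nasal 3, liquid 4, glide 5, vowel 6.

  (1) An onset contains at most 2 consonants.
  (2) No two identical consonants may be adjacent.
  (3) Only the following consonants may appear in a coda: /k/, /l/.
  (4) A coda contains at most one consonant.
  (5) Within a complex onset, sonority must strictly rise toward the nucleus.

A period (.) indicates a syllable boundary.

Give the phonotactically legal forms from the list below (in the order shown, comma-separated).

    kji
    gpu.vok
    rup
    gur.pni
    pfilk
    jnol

kji

kji — σ1 onset /kj/ (1→5 rises), coda /∅/ ok → phonotactically legal
gpu.vok — violates constraint 5: syllable 1 onset /gp/: /g/ (stop, 1) → /p/ (stop, 1) does not rise → phonotactically illegal
rup — violates constraint 3: syllable 1 coda contains /p/, which is not a licensed coda consonant → phonotactically illegal
gur.pni — violates constraint 3: syllable 1 coda contains /r/, which is not a licensed coda consonant → phonotactically illegal
pfilk — violates constraint 4: syllable 1 coda /lk/ has 2 consonants (> 1) → phonotactically illegal
jnol — violates constraint 5: syllable 1 onset /jn/: /j/ (glide, 5) → /n/ (nasal, 3) does not rise → phonotactically illegal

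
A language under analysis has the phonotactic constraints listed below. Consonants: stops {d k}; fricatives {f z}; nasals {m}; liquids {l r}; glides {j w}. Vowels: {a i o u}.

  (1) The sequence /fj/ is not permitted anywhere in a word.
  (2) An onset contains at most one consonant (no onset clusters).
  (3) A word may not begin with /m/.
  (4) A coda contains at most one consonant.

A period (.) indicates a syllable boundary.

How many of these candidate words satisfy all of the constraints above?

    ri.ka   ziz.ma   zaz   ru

ri.ka — σ1 onset /r/, coda /∅/ ok; σ2 onset /k/, coda /∅/ ok → well-formed
ziz.ma — σ1 onset /z/, coda /z/ ok; σ2 onset /m/, coda /∅/ ok → well-formed
zaz — σ1 onset /z/, coda /z/ ok → well-formed
ru — σ1 onset /r/, coda /∅/ ok → well-formed
Well-formed: ri.ka, ziz.ma, zaz, ru → 4.

4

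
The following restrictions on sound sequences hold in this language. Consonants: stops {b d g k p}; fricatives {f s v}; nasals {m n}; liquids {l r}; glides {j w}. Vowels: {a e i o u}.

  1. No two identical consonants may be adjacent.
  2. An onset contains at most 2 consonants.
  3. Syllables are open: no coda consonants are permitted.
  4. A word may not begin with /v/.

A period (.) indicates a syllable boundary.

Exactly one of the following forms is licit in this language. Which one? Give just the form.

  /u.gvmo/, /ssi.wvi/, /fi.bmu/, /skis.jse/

/fi.bmu/

/u.gvmo/ — violates constraint 2: syllable 2 onset /gvm/ has 3 consonants (> 2) → illicit
/ssi.wvi/ — violates constraint 1: adjacent identical consonants /ss/ → illicit
/fi.bmu/ — σ1 onset /f/, coda /∅/ ok; σ2 onset /bm/ (2C), coda /∅/ ok → licit
/skis.jse/ — violates constraint 3: syllable 1 coda /s/ has 1 consonant (> 0) → illicit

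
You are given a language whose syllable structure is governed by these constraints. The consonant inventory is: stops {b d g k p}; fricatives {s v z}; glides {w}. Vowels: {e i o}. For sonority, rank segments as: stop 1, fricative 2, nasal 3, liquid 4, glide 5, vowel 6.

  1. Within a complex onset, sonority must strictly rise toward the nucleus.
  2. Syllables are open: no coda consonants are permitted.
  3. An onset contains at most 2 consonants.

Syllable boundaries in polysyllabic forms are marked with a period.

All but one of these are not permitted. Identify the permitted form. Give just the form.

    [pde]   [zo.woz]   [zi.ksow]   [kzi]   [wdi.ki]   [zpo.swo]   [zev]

[kzi]

[pde] — violates constraint 1: syllable 1 onset /pd/: /p/ (stop, 1) → /d/ (stop, 1) does not rise → not permitted
[zo.woz] — violates constraint 2: syllable 2 coda /z/ has 1 consonant (> 0) → not permitted
[zi.ksow] — violates constraint 2: syllable 2 coda /w/ has 1 consonant (> 0) → not permitted
[kzi] — σ1 onset /kz/ (1→2 rises), coda /∅/ ok → permitted
[wdi.ki] — violates constraint 1: syllable 1 onset /wd/: /w/ (glide, 5) → /d/ (stop, 1) does not rise → not permitted
[zpo.swo] — violates constraint 1: syllable 1 onset /zp/: /z/ (fricative, 2) → /p/ (stop, 1) does not rise → not permitted
[zev] — violates constraint 2: syllable 1 coda /v/ has 1 consonant (> 0) → not permitted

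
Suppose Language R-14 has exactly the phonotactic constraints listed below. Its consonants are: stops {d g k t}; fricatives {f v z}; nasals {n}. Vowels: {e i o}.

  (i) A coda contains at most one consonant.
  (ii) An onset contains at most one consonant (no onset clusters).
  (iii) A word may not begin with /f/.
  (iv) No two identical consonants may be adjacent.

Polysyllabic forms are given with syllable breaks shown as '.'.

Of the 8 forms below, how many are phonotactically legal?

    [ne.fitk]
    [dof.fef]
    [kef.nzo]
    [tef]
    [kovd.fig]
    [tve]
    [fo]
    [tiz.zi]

[ne.fitk] — violates constraint (i): syllable 2 coda /tk/ has 2 consonants (> 1) → phonotactically illegal
[dof.fef] — violates constraint (iv): adjacent identical consonants /ff/ → phonotactically illegal
[kef.nzo] — violates constraint (ii): syllable 2 onset /nz/ has 2 consonants (> 1) → phonotactically illegal
[tef] — σ1 onset /t/, coda /f/ ok → phonotactically legal
[kovd.fig] — violates constraint (i): syllable 1 coda /vd/ has 2 consonants (> 1) → phonotactically illegal
[tve] — violates constraint (ii): syllable 1 onset /tv/ has 2 consonants (> 1) → phonotactically illegal
[fo] — violates constraint (iii): word begins with /f/ → phonotactically illegal
[tiz.zi] — violates constraint (iv): adjacent identical consonants /zz/ → phonotactically illegal
Phonotactically legal: [tef] → 1.

1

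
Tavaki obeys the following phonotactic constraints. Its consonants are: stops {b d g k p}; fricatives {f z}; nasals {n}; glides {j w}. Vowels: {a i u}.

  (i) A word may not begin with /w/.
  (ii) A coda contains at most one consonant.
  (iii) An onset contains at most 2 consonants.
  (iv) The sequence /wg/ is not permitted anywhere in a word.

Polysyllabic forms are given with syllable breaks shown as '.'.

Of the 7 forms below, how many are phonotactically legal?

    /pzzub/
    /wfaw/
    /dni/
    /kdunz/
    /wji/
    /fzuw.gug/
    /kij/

2

/pzzub/ — violates constraint (iii): syllable 1 onset /pzz/ has 3 consonants (> 2) → phonotactically illegal
/wfaw/ — violates constraint (i): word begins with /w/ → phonotactically illegal
/dni/ — σ1 onset /dn/ (2C), coda /∅/ ok → phonotactically legal
/kdunz/ — violates constraint (ii): syllable 1 coda /nz/ has 2 consonants (> 1) → phonotactically illegal
/wji/ — violates constraint (i): word begins with /w/ → phonotactically illegal
/fzuw.gug/ — violates constraint (iv): contains banned sequence /wg/ → phonotactically illegal
/kij/ — σ1 onset /k/, coda /j/ ok → phonotactically legal
Phonotactically legal: /dni/, /kij/ → 2.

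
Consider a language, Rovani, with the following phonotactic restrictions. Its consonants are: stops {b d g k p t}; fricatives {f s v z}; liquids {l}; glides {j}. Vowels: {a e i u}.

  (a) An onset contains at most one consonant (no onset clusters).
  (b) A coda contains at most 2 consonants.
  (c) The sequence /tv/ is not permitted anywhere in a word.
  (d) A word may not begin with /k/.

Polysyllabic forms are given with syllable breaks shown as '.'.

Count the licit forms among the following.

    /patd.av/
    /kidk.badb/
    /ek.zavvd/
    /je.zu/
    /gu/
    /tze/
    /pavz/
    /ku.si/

/patd.av/ — σ1 onset /p/, coda /td/ (2C) ok; σ2 onset /∅/, coda /v/ ok → licit
/kidk.badb/ — violates constraint (d): word begins with /k/ → illicit
/ek.zavvd/ — violates constraint (b): syllable 2 coda /vvd/ has 3 consonants (> 2) → illicit
/je.zu/ — σ1 onset /j/, coda /∅/ ok; σ2 onset /z/, coda /∅/ ok → licit
/gu/ — σ1 onset /g/, coda /∅/ ok → licit
/tze/ — violates constraint (a): syllable 1 onset /tz/ has 2 consonants (> 1) → illicit
/pavz/ — σ1 onset /p/, coda /vz/ (2C) ok → licit
/ku.si/ — violates constraint (d): word begins with /k/ → illicit
Licit: /patd.av/, /je.zu/, /gu/, /pavz/ → 4.

4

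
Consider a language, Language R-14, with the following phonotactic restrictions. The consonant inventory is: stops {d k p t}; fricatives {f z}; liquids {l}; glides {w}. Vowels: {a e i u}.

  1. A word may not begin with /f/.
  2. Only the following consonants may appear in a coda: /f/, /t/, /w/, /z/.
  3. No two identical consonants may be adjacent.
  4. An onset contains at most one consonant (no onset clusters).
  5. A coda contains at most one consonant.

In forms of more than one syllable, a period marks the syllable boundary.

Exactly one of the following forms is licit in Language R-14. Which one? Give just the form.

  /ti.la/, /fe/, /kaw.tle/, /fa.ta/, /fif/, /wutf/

/ti.la/ — σ1 onset /t/, coda /∅/ ok; σ2 onset /l/, coda /∅/ ok → licit
/fe/ — violates constraint 1: word begins with /f/ → illicit
/kaw.tle/ — violates constraint 4: syllable 2 onset /tl/ has 2 consonants (> 1) → illicit
/fa.ta/ — violates constraint 1: word begins with /f/ → illicit
/fif/ — violates constraint 1: word begins with /f/ → illicit
/wutf/ — violates constraint 5: syllable 1 coda /tf/ has 2 consonants (> 1) → illicit

/ti.la/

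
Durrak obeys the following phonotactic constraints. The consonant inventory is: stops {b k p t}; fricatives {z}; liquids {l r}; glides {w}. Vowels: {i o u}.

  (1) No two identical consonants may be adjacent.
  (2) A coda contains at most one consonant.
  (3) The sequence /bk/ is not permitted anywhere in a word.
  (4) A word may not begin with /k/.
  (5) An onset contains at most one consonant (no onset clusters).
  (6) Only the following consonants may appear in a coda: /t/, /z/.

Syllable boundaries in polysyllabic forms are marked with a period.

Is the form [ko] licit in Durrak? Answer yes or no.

no

[ko] — violates constraint 4: word begins with /k/ → illicit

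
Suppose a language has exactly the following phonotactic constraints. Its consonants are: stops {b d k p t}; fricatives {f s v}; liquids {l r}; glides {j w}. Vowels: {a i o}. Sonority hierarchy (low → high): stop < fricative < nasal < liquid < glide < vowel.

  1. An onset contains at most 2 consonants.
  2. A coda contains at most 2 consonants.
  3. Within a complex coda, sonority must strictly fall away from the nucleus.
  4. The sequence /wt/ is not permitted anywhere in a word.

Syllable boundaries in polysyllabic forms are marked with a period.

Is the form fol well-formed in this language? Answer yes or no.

yes

fol — σ1 onset /f/, coda /l/ ok → well-formed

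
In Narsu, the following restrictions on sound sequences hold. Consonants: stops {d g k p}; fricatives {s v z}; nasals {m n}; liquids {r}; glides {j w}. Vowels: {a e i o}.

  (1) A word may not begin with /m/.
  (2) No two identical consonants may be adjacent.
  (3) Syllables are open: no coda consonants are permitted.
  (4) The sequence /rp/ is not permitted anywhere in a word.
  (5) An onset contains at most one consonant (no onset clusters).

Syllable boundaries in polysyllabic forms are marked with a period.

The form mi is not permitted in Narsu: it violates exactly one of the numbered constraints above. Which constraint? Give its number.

1

mi: word begins with /m/.
This is a violation of constraint 1: "A word may not begin with /m/."
The remaining constraints (2, 3, 4, 5) are satisfied.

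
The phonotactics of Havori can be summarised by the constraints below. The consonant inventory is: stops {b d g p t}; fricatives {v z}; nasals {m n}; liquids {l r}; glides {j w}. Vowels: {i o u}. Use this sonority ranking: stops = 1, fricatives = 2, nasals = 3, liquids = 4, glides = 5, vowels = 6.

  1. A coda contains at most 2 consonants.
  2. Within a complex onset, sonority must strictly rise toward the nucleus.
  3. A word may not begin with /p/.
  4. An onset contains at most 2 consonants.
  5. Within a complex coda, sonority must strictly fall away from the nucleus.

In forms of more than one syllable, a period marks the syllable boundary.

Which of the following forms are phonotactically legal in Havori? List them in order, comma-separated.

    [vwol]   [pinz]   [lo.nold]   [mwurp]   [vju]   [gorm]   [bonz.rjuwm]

[vwol] — σ1 onset /vw/ (2→5 rises), coda /l/ ok → phonotactically legal
[pinz] — violates constraint 3: word begins with /p/ → phonotactically illegal
[lo.nold] — σ1 onset /l/, coda /∅/ ok; σ2 onset /n/, coda /ld/ (4→1 falls) ok → phonotactically legal
[mwurp] — σ1 onset /mw/ (3→5 rises), coda /rp/ (4→1 falls) ok → phonotactically legal
[vju] — σ1 onset /vj/ (2→5 rises), coda /∅/ ok → phonotactically legal
[gorm] — σ1 onset /g/, coda /rm/ (4→3 falls) ok → phonotactically legal
[bonz.rjuwm] — σ1 onset /b/, coda /nz/ (3→2 falls) ok; σ2 onset /rj/ (4→5 rises), coda /wm/ (5→3 falls) ok → phonotactically legal

[vwol], [lo.nold], [mwurp], [vju], [gorm], [bonz.rjuwm]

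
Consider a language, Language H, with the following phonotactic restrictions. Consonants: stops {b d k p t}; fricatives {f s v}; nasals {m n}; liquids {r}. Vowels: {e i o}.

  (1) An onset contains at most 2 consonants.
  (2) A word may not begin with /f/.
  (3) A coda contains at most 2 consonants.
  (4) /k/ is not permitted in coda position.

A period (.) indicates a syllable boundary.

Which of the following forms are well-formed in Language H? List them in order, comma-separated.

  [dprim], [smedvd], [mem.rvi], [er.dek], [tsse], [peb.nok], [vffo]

[mem.rvi]

[dprim] — violates constraint 1: syllable 1 onset /dpr/ has 3 consonants (> 2) → ill-formed
[smedvd] — violates constraint 3: syllable 1 coda /dvd/ has 3 consonants (> 2) → ill-formed
[mem.rvi] — σ1 onset /m/, coda /m/ ok; σ2 onset /rv/ (2C), coda /∅/ ok → well-formed
[er.dek] — violates constraint 4: syllable 2 coda contains /k/ → ill-formed
[tsse] — violates constraint 1: syllable 1 onset /tss/ has 3 consonants (> 2) → ill-formed
[peb.nok] — violates constraint 4: syllable 2 coda contains /k/ → ill-formed
[vffo] — violates constraint 1: syllable 1 onset /vff/ has 3 consonants (> 2) → ill-formed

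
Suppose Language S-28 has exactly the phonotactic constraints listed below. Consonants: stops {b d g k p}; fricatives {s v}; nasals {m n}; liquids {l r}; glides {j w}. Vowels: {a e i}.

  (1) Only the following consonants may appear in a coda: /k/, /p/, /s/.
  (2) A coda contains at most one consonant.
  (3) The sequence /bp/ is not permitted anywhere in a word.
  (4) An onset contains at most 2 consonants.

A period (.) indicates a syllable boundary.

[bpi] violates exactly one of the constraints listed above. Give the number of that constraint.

[bpi]: contains banned sequence /bp/.
This is a violation of constraint 3: "The sequence /bp/ is not permitted anywhere in a word."
The remaining constraints (1, 2, 4) are satisfied.

3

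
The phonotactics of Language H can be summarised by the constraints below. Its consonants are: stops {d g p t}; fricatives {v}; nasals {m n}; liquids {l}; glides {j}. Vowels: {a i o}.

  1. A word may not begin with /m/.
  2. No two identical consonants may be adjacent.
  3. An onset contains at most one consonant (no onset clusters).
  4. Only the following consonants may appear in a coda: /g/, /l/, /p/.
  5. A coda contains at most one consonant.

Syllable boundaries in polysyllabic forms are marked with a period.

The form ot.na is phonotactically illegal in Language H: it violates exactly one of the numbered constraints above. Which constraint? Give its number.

4

ot.na: syllable 1 coda contains /t/, which is not a licensed coda consonant.
This is a violation of constraint 4: "Only the following consonants may appear in a coda: /g/, /l/, /p/."
The remaining constraints (1, 2, 3, 5) are satisfied.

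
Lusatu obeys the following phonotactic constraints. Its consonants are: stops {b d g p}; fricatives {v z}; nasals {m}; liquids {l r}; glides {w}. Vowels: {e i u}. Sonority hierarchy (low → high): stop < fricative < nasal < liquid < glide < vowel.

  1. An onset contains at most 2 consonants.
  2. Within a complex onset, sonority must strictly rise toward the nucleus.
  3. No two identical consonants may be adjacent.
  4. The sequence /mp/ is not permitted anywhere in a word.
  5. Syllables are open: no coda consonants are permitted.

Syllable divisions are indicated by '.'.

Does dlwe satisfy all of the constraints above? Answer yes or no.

no

dlwe — violates constraint 1: syllable 1 onset /dlw/ has 3 consonants (> 2) → ill-formed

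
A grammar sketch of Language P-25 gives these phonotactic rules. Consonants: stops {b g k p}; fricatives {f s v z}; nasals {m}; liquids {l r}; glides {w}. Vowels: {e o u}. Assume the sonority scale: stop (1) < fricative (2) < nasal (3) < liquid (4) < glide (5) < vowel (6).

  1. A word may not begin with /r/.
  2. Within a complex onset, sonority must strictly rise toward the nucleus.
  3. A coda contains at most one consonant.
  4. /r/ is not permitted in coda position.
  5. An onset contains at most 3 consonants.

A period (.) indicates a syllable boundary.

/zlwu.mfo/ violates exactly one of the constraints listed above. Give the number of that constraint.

/zlwu.mfo/: syllable 2 onset /mf/: /m/ (nasal, 3) → /f/ (fricative, 2) does not rise.
This is a violation of constraint 2: "Within a complex onset, sonority must strictly rise toward the nucleus."
The remaining constraints (1, 3, 4, 5) are satisfied.

2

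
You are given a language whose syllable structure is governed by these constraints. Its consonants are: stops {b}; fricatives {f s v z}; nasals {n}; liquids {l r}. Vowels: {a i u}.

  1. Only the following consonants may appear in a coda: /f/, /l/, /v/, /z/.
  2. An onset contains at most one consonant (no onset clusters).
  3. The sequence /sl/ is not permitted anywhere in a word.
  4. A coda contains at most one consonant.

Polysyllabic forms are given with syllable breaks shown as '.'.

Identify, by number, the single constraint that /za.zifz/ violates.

/za.zifz/: syllable 2 coda /fz/ has 2 consonants (> 1).
This is a violation of constraint 4: "A coda contains at most one consonant."
The remaining constraints (1, 2, 3) are satisfied.

4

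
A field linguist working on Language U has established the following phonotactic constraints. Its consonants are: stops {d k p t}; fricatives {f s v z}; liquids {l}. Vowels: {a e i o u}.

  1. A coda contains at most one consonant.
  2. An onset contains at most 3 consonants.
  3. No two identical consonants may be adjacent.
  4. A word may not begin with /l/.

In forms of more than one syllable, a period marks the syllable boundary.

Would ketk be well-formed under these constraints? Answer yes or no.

no

ketk — violates constraint 1: syllable 1 coda /tk/ has 2 consonants (> 1) → ill-formed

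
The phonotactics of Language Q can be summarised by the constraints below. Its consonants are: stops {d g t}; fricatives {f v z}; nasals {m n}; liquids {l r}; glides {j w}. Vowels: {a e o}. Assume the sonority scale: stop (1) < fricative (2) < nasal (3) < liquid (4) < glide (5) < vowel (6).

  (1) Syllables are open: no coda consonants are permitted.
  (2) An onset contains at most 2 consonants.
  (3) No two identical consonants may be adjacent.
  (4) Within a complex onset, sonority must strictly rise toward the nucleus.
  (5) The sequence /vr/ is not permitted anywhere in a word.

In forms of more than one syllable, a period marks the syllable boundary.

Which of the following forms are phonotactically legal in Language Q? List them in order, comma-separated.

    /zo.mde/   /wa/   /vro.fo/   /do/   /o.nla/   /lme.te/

/zo.mde/ — violates constraint 4: syllable 2 onset /md/: /m/ (nasal, 3) → /d/ (stop, 1) does not rise → phonotactically illegal
/wa/ — σ1 onset /w/, coda /∅/ ok → phonotactically legal
/vro.fo/ — violates constraint 5: contains banned sequence /vr/ → phonotactically illegal
/do/ — σ1 onset /d/, coda /∅/ ok → phonotactically legal
/o.nla/ — σ1 onset /∅/, coda /∅/ ok; σ2 onset /nl/ (3→4 rises), coda /∅/ ok → phonotactically legal
/lme.te/ — violates constraint 4: syllable 1 onset /lm/: /l/ (liquid, 4) → /m/ (nasal, 3) does not rise → phonotactically illegal

/wa/, /do/, /o.nla/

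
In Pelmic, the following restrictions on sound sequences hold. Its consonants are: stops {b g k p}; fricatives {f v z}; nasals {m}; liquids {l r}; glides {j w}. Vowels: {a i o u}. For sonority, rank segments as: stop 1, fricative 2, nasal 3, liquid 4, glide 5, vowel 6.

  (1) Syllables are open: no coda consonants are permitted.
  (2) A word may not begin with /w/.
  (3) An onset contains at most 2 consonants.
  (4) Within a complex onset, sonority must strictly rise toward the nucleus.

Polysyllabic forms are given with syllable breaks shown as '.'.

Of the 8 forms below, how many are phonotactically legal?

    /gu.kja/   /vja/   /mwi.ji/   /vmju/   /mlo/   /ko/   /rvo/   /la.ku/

6

/gu.kja/ — σ1 onset /g/, coda /∅/ ok; σ2 onset /kj/ (1→5 rises), coda /∅/ ok → phonotactically legal
/vja/ — σ1 onset /vj/ (2→5 rises), coda /∅/ ok → phonotactically legal
/mwi.ji/ — σ1 onset /mw/ (3→5 rises), coda /∅/ ok; σ2 onset /j/, coda /∅/ ok → phonotactically legal
/vmju/ — violates constraint 3: syllable 1 onset /vmj/ has 3 consonants (> 2) → phonotactically illegal
/mlo/ — σ1 onset /ml/ (3→4 rises), coda /∅/ ok → phonotactically legal
/ko/ — σ1 onset /k/, coda /∅/ ok → phonotactically legal
/rvo/ — violates constraint 4: syllable 1 onset /rv/: /r/ (liquid, 4) → /v/ (fricative, 2) does not rise → phonotactically illegal
/la.ku/ — σ1 onset /l/, coda /∅/ ok; σ2 onset /k/, coda /∅/ ok → phonotactically legal
Phonotactically legal: /gu.kja/, /vja/, /mwi.ji/, /mlo/, /ko/, /la.ku/ → 6.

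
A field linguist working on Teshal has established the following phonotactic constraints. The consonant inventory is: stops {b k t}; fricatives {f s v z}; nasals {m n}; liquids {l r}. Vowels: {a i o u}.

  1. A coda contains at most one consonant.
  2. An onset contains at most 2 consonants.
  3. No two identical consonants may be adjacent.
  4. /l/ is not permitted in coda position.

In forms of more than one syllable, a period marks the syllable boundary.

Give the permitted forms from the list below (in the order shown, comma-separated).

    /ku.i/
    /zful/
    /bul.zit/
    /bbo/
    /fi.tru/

/ku.i/ — σ1 onset /k/, coda /∅/ ok; σ2 onset /∅/, coda /∅/ ok → permitted
/zful/ — violates constraint 4: syllable 1 coda contains /l/ → not permitted
/bul.zit/ — violates constraint 4: syllable 1 coda contains /l/ → not permitted
/bbo/ — violates constraint 3: adjacent identical consonants /bb/ → not permitted
/fi.tru/ — σ1 onset /f/, coda /∅/ ok; σ2 onset /tr/ (2C), coda /∅/ ok → permitted

/ku.i/, /fi.tru/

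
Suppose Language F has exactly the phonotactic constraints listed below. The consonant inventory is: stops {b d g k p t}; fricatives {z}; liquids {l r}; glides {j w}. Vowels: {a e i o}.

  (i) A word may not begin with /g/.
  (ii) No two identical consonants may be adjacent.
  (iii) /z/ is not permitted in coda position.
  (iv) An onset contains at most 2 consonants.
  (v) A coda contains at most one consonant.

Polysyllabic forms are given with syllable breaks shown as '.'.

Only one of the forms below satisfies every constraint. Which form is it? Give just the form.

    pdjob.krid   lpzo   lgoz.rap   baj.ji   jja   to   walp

pdjob.krid — violates constraint (iv): syllable 1 onset /pdj/ has 3 consonants (> 2) → ill-formed
lpzo — violates constraint (iv): syllable 1 onset /lpz/ has 3 consonants (> 2) → ill-formed
lgoz.rap — violates constraint (iii): syllable 1 coda contains /z/ → ill-formed
baj.ji — violates constraint (ii): adjacent identical consonants /jj/ → ill-formed
jja — violates constraint (ii): adjacent identical consonants /jj/ → ill-formed
to — σ1 onset /t/, coda /∅/ ok → well-formed
walp — violates constraint (v): syllable 1 coda /lp/ has 2 consonants (> 1) → ill-formed

to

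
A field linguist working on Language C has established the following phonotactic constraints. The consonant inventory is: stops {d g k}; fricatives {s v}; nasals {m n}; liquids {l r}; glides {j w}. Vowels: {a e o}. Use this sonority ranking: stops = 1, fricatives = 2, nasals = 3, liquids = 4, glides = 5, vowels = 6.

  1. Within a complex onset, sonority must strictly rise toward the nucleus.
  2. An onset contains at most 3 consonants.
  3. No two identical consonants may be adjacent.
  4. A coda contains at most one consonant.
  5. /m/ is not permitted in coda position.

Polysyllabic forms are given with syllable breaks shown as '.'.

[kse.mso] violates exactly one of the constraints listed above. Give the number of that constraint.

[kse.mso]: syllable 2 onset /ms/: /m/ (nasal, 3) → /s/ (fricative, 2) does not rise.
This is a violation of constraint 1: "Within a complex onset, sonority must strictly rise toward the nucleus."
The remaining constraints (2, 3, 4, 5) are satisfied.

1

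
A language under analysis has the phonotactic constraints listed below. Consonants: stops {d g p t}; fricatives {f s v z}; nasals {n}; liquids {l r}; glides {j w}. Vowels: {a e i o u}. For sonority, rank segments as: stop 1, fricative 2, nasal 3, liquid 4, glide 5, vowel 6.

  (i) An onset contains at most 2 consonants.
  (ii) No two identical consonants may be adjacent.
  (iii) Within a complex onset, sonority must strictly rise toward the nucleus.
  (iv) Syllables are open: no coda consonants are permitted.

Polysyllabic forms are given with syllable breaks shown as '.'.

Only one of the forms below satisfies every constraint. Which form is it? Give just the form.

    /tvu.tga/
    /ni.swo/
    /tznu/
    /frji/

/tvu.tga/ — violates constraint (iii): syllable 2 onset /tg/: /t/ (stop, 1) → /g/ (stop, 1) does not rise → illicit
/ni.swo/ — σ1 onset /n/, coda /∅/ ok; σ2 onset /sw/ (2→5 rises), coda /∅/ ok → licit
/tznu/ — violates constraint (i): syllable 1 onset /tzn/ has 3 consonants (> 2) → illicit
/frji/ — violates constraint (i): syllable 1 onset /frj/ has 3 consonants (> 2) → illicit

/ni.swo/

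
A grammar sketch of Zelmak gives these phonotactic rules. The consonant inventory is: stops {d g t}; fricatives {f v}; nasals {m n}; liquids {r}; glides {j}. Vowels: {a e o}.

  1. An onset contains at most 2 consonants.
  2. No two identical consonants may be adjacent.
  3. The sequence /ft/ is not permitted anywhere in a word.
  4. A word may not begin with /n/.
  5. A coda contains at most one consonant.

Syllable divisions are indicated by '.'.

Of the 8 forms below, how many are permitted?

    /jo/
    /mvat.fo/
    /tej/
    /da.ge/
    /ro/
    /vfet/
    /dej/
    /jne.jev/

8

/jo/ — σ1 onset /j/, coda /∅/ ok → permitted
/mvat.fo/ — σ1 onset /mv/ (2C), coda /t/ ok; σ2 onset /f/, coda /∅/ ok → permitted
/tej/ — σ1 onset /t/, coda /j/ ok → permitted
/da.ge/ — σ1 onset /d/, coda /∅/ ok; σ2 onset /g/, coda /∅/ ok → permitted
/ro/ — σ1 onset /r/, coda /∅/ ok → permitted
/vfet/ — σ1 onset /vf/ (2C), coda /t/ ok → permitted
/dej/ — σ1 onset /d/, coda /j/ ok → permitted
/jne.jev/ — σ1 onset /jn/ (2C), coda /∅/ ok; σ2 onset /j/, coda /v/ ok → permitted
Permitted: /jo/, /mvat.fo/, /tej/, /da.ge/, /ro/, /vfet/, /dej/, /jne.jev/ → 8.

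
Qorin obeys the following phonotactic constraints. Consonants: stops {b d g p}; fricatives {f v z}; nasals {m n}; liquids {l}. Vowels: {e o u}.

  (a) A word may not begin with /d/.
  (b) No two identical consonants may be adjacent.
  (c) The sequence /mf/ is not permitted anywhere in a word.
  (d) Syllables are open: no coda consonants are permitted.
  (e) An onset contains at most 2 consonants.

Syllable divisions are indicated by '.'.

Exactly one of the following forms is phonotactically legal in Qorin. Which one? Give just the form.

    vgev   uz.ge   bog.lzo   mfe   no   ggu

vgev — violates constraint (d): syllable 1 coda /v/ has 1 consonant (> 0) → phonotactically illegal
uz.ge — violates constraint (d): syllable 1 coda /z/ has 1 consonant (> 0) → phonotactically illegal
bog.lzo — violates constraint (d): syllable 1 coda /g/ has 1 consonant (> 0) → phonotactically illegal
mfe — violates constraint (c): contains banned sequence /mf/ → phonotactically illegal
no — σ1 onset /n/, coda /∅/ ok → phonotactically legal
ggu — violates constraint (b): adjacent identical consonants /gg/ → phonotactically illegal

no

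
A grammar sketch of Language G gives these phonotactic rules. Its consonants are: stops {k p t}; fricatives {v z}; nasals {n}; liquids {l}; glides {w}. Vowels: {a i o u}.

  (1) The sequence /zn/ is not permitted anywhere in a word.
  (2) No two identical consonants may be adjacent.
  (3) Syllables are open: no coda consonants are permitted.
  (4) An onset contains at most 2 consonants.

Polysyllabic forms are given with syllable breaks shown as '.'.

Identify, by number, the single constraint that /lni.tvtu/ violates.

4

/lni.tvtu/: syllable 2 onset /tvt/ has 3 consonants (> 2).
This is a violation of constraint 4: "An onset contains at most 2 consonants."
The remaining constraints (1, 2, 3) are satisfied.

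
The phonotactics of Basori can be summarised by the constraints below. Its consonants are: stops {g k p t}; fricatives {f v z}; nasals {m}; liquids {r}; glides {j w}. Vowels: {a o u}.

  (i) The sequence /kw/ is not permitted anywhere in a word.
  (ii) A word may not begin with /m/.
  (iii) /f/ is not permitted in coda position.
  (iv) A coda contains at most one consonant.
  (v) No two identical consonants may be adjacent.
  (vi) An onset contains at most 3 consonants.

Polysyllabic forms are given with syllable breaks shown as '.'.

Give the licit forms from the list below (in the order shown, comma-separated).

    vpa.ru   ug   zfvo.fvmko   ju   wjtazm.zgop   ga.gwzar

vpa.ru, ug, ju, ga.gwzar

vpa.ru — σ1 onset /vp/ (2C), coda /∅/ ok; σ2 onset /r/, coda /∅/ ok → licit
ug — σ1 onset /∅/, coda /g/ ok → licit
zfvo.fvmko — violates constraint (vi): syllable 2 onset /fvmk/ has 4 consonants (> 3) → illicit
ju — σ1 onset /j/, coda /∅/ ok → licit
wjtazm.zgop — violates constraint (iv): syllable 1 coda /zm/ has 2 consonants (> 1) → illicit
ga.gwzar — σ1 onset /g/, coda /∅/ ok; σ2 onset /gwz/ (3C), coda /r/ ok → licit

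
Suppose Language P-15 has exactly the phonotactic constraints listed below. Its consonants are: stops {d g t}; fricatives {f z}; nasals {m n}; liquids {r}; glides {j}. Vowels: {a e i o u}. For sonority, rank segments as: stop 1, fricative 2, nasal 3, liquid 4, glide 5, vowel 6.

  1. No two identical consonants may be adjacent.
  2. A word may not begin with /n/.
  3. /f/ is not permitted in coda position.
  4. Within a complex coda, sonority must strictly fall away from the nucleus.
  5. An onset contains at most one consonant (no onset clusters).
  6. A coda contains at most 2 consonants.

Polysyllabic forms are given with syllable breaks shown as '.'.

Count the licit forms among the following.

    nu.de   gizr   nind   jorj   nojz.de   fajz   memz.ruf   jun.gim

nu.de — violates constraint 2: word begins with /n/ → illicit
gizr — violates constraint 4: syllable 1 coda /zr/: /z/ (fricative, 2) → /r/ (liquid, 4) does not fall → illicit
nind — violates constraint 2: word begins with /n/ → illicit
jorj — violates constraint 4: syllable 1 coda /rj/: /r/ (liquid, 4) → /j/ (glide, 5) does not fall → illicit
nojz.de — violates constraint 2: word begins with /n/ → illicit
fajz — σ1 onset /f/, coda /jz/ (5→2 falls) ok → licit
memz.ruf — violates constraint 3: syllable 2 coda contains /f/ → illicit
jun.gim — σ1 onset /j/, coda /n/ ok; σ2 onset /g/, coda /m/ ok → licit
Licit: fajz, jun.gim → 2.

2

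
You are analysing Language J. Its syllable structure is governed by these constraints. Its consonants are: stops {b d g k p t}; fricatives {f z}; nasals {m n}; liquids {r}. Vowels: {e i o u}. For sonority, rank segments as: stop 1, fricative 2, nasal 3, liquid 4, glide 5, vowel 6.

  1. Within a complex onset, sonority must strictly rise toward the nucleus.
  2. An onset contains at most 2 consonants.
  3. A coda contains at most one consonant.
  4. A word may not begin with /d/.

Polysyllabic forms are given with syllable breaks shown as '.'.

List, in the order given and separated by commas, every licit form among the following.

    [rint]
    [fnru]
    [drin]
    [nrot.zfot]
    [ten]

[ten]

[rint] — violates constraint 3: syllable 1 coda /nt/ has 2 consonants (> 1) → illicit
[fnru] — violates constraint 2: syllable 1 onset /fnr/ has 3 consonants (> 2) → illicit
[drin] — violates constraint 4: word begins with /d/ → illicit
[nrot.zfot] — violates constraint 1: syllable 2 onset /zf/: /z/ (fricative, 2) → /f/ (fricative, 2) does not rise → illicit
[ten] — σ1 onset /t/, coda /n/ ok → licit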